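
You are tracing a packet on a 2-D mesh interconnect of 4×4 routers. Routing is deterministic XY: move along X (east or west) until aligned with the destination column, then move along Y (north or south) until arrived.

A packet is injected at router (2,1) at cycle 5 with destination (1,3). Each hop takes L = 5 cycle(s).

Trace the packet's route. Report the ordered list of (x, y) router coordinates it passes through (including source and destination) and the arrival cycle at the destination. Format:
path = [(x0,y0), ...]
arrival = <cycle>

#0 — 2,1 | c5
#1 — 1,1 | c10 | W
#2 — 1,2 | c15 | N
#3 — 1,3 | c20 | N

path = [(2,1), (1,1), (1,2), (1,3)]
arrival = 20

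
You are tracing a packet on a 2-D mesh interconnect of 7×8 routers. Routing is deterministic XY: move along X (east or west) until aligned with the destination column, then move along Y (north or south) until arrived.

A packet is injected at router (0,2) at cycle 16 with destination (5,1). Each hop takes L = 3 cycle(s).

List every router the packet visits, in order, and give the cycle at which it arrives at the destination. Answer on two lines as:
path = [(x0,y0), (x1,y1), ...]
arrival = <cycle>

#0 — 0,2 | c16
#1 — 1,2 | c19 | E
#2 — 2,2 | c22 | E
#3 — 3,2 | c25 | E
#4 — 4,2 | c28 | E
#5 — 5,2 | c31 | E
#6 — 5,1 | c34 | S

path = [(0,2), (1,2), (2,2), (3,2), (4,2), (5,2), (5,1)]
arrival = 34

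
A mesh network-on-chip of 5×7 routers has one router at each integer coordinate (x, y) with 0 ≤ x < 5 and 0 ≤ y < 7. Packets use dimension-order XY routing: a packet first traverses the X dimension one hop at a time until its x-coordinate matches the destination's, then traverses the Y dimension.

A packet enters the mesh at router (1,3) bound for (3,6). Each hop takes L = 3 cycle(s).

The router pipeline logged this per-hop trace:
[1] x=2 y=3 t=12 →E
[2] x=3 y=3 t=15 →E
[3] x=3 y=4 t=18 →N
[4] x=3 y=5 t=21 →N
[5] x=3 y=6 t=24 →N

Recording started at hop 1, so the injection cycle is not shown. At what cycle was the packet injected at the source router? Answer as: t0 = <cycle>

The first recorded entry is hop 1 at cycle 12.
Therefore t0 = 12 − L = 9.

t0 = 9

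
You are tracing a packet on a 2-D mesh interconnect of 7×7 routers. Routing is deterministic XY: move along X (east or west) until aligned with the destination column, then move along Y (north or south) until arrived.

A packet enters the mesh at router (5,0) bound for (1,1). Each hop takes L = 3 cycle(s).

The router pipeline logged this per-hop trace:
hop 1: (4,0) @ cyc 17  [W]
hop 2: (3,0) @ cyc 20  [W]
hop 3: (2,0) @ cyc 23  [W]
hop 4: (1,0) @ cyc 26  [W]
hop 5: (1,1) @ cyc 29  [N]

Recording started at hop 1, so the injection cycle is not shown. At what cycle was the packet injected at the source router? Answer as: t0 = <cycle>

t0 = 14

The first recorded entry is hop 1 at cycle 17.
t0 = cyc[1] − L = 17 − 3 = 14.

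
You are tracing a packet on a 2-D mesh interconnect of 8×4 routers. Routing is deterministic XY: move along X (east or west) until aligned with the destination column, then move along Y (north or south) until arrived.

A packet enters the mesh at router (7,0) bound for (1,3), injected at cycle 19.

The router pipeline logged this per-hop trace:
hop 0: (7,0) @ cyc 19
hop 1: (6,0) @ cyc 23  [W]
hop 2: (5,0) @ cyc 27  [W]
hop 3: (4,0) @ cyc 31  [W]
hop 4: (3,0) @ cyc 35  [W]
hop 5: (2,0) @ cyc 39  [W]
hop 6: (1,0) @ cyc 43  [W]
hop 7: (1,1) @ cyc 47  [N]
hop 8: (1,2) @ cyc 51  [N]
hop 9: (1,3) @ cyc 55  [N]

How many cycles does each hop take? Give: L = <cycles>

From hop 0 (19) to hop 1 (23): +4 cycles.
One hop costs L cycles, so L = 4.

L = 4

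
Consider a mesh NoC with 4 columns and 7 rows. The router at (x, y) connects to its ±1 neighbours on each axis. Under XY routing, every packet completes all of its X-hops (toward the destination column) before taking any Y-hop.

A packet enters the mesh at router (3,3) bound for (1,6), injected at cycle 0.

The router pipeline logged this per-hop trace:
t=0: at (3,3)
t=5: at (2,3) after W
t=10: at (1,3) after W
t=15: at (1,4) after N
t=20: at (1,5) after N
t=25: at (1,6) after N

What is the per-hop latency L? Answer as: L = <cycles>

Between hops 0 and 1 the cycle counter advances 5 − 0 = 5.
One hop costs L cycles, so L = 5.

L = 5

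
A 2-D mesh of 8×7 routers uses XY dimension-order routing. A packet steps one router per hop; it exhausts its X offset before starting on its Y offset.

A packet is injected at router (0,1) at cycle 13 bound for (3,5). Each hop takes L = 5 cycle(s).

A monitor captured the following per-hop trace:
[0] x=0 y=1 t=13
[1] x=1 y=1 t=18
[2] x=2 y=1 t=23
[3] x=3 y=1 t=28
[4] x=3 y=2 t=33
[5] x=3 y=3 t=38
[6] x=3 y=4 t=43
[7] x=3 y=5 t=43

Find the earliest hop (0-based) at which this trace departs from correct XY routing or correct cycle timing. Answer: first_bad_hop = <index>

first_bad_hop = 7

hop 1: step (+1,+0), +5 cyc — ok
hop 2: step (+1,+0), +5 cyc — ok
hop 3: step (+1,+0), +5 cyc — ok
hop 4: step (+0,+1), +5 cyc — ok
hop 5: step (+0,+1), +5 cyc — ok
hop 6: step (+0,+1), +5 cyc — ok
hop 7: step (+0,+1), +0 cyc — BAD: Δcyc=0≠L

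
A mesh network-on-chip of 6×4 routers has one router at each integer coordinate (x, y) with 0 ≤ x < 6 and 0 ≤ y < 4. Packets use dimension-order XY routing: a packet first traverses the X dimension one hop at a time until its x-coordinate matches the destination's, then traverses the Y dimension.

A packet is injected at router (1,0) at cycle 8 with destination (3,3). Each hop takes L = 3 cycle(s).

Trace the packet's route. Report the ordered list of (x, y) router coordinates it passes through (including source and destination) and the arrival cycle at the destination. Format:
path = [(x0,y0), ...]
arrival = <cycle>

path = [(1,0), (2,0), (3,0), (3,1), (3,2), (3,3)]
arrival = 23

[0] x=1 y=0 t=8
[1] x=2 y=0 t=11 →E
[2] x=3 y=0 t=14 →E
[3] x=3 y=1 t=17 →N
[4] x=3 y=2 t=20 →N
[5] x=3 y=3 t=23 →N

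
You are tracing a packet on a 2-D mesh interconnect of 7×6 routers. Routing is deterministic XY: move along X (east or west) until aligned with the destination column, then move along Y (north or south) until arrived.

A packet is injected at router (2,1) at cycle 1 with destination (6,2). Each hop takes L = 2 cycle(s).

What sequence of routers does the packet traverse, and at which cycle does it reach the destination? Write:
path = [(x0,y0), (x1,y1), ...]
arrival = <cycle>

path = [(2,1), (3,1), (4,1), (5,1), (6,1), (6,2)]
arrival = 11

#0 — 2,1 | c1
#1 — 3,1 | c3 | E
#2 — 4,1 | c5 | E
#3 — 5,1 | c7 | E
#4 — 6,1 | c9 | E
#5 — 6,2 | c11 | N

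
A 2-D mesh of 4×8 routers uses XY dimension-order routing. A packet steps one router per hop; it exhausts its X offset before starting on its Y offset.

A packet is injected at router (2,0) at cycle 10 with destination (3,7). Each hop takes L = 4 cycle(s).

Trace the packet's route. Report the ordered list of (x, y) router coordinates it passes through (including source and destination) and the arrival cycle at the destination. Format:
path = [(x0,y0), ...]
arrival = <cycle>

[0] x=2 y=0 t=10
[1] x=3 y=0 t=14 →E
[2] x=3 y=1 t=18 →N
[3] x=3 y=2 t=22 →N
[4] x=3 y=3 t=26 →N
[5] x=3 y=4 t=30 →N
[6] x=3 y=5 t=34 →N
[7] x=3 y=6 t=38 →N
[8] x=3 y=7 t=42 →N

path = [(2,0), (3,0), (3,1), (3,2), (3,3), (3,4), (3,5), (3,6), (3,7)]
arrival = 42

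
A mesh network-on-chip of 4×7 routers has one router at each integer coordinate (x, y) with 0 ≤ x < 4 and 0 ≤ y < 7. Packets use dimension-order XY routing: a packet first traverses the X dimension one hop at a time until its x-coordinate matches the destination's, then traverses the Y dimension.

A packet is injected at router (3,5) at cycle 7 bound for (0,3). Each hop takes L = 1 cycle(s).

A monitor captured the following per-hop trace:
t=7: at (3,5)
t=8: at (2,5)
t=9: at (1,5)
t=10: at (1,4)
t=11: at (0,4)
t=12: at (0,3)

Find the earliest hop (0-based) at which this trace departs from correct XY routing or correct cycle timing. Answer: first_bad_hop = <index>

[1] (-1,+0) / 1c ⇒ ok
[2] (-1,+0) / 1c ⇒ ok
[3] (+0,-1) / 1c ⇒ BAD: Y-move but x=1≠0

first_bad_hop = 3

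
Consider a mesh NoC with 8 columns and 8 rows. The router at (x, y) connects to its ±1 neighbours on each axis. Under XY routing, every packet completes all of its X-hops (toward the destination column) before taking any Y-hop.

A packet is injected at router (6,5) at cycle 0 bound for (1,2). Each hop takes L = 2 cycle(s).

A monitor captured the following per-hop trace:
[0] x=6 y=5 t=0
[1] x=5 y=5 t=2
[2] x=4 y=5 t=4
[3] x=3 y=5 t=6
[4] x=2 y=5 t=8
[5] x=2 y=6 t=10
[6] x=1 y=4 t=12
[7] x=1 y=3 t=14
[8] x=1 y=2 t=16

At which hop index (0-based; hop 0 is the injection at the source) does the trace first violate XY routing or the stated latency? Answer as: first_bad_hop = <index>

first_bad_hop = 5

check 1→ d=(-1,0) cyc+2: ok
check 2→ d=(-1,0) cyc+2: ok
check 3→ d=(-1,0) cyc+2: ok
check 4→ d=(-1,0) cyc+2: ok
check 5→ d=(0,1) cyc+2: BAD: Y-move but x=2≠1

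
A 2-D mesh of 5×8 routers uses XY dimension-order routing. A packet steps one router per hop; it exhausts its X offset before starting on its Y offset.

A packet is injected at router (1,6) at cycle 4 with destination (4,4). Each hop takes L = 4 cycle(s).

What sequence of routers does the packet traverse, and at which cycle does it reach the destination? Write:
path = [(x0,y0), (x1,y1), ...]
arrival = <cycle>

  0. router=(1,6) cycle=4 (inject)
  1. router=(2,6) cycle=8 dir=E
  2. router=(3,6) cycle=12 dir=E
  3. router=(4,6) cycle=16 dir=E
  4. router=(4,5) cycle=20 dir=S
  5. router=(4,4) cycle=24 dir=S

path = [(1,6), (2,6), (3,6), (4,6), (4,5), (4,4)]
arrival = 24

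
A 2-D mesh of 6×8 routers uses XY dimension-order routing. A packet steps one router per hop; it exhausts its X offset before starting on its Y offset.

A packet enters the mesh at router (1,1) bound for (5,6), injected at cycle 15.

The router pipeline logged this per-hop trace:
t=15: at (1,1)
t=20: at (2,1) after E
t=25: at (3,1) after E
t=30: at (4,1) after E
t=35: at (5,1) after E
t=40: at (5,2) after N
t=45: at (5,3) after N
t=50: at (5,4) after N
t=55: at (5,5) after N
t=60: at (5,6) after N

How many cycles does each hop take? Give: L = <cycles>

From hop 0 (15) to hop 1 (20): +5 cycles.
That increment is L by definition: L = 5.

L = 5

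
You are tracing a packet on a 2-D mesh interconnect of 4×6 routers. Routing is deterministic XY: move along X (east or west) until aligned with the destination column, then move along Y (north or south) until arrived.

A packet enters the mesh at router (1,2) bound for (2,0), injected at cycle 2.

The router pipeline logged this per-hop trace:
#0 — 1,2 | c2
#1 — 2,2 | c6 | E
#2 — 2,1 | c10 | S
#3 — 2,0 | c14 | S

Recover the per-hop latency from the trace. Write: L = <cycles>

cyc[1] − cyc[0] = 6 − 2 = 4.
That increment is L by definition: L = 4.

L = 4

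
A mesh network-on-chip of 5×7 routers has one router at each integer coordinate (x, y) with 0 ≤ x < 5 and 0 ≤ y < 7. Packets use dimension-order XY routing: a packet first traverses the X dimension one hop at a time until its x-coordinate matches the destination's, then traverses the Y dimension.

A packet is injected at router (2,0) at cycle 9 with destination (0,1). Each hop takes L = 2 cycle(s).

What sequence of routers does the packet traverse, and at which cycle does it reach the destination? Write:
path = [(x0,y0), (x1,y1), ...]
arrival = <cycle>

path = [(2,0), (1,0), (0,0), (0,1)]
arrival = 15

t=9: at (2,0)
t=11: at (1,0) after W
t=13: at (0,0) after W
t=15: at (0,1) after N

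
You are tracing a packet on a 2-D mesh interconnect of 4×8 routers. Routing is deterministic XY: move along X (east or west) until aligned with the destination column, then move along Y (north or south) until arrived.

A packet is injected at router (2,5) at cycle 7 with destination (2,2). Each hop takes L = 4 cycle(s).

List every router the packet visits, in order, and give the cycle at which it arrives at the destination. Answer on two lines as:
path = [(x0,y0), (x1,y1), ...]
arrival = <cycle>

t=7: at (2,5)
t=11: at (2,4) after S
t=15: at (2,3) after S
t=19: at (2,2) after S

path = [(2,5), (2,4), (2,3), (2,2)]
arrival = 19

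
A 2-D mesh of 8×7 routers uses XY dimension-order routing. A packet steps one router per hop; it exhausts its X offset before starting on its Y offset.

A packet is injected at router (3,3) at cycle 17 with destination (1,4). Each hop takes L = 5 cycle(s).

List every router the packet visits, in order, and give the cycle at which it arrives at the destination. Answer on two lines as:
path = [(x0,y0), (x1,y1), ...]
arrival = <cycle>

path = [(3,3), (2,3), (1,3), (1,4)]
arrival = 32

hop 0: (3,3) @ cyc 17
hop 1: (2,3) @ cyc 22  [W]
hop 2: (1,3) @ cyc 27  [W]
hop 3: (1,4) @ cyc 32  [N]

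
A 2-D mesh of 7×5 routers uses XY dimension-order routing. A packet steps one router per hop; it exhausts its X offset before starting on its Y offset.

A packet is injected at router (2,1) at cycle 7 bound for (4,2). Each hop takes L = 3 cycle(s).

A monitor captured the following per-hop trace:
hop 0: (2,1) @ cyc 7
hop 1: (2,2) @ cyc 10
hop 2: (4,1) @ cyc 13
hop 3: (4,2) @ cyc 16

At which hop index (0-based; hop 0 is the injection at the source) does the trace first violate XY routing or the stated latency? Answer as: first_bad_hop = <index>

check 1→ d=(0,1) cyc+3: BAD: Y-move but x=2≠4

first_bad_hop = 1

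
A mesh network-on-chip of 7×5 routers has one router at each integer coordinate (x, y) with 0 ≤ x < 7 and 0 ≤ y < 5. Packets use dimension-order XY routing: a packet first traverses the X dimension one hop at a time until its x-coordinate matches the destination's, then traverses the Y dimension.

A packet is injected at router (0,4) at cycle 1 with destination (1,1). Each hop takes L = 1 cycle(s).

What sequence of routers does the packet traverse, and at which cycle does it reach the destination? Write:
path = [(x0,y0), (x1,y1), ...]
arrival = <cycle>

path = [(0,4), (1,4), (1,3), (1,2), (1,1)]
arrival = 5

#0 — 0,4 | c1
#1 — 1,4 | c2 | E
#2 — 1,3 | c3 | S
#3 — 1,2 | c4 | S
#4 — 1,1 | c5 | S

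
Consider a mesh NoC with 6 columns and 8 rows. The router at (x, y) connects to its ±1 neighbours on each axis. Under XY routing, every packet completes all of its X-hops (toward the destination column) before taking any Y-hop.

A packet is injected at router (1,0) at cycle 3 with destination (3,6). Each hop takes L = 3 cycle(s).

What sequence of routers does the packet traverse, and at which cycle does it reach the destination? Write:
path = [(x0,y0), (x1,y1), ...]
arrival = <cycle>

#0 — 1,0 | c3
#1 — 2,0 | c6 | E
#2 — 3,0 | c9 | E
#3 — 3,1 | c12 | N
#4 — 3,2 | c15 | N
#5 — 3,3 | c18 | N
#6 — 3,4 | c21 | N
#7 — 3,5 | c24 | N
#8 — 3,6 | c27 | N

path = [(1,0), (2,0), (3,0), (3,1), (3,2), (3,3), (3,4), (3,5), (3,6)]
arrival = 27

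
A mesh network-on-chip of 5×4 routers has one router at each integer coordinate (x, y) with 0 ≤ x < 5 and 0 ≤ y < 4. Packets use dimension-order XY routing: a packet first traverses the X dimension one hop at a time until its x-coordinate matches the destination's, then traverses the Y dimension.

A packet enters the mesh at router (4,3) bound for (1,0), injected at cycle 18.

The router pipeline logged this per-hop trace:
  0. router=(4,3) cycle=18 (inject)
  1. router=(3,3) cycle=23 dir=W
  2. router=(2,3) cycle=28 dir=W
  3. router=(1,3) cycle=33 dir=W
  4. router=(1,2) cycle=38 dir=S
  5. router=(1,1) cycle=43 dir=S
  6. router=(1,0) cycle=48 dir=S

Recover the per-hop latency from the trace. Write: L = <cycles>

L = 5

Between hops 0 and 1 the cycle counter advances 23 − 18 = 5.
Per-hop latency L = Δcyc = 5.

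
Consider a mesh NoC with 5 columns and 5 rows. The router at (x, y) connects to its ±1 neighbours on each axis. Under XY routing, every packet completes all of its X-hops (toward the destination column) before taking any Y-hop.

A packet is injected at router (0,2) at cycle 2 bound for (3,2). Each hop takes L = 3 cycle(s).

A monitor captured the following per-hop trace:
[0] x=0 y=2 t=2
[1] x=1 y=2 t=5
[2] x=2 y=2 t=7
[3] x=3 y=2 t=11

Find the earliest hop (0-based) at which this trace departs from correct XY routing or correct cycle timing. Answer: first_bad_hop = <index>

first_bad_hop = 2

[1] (+1,+0) / 3c ⇒ ok
[2] (+1,+0) / 2c ⇒ BAD: Δcyc=2≠L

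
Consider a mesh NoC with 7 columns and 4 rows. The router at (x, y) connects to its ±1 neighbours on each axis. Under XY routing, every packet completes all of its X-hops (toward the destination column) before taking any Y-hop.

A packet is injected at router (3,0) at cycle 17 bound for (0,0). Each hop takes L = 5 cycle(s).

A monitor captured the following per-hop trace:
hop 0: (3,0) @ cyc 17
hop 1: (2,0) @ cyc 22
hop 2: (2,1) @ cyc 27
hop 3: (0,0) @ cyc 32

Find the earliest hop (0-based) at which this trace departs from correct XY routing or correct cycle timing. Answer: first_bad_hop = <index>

hop 1: step (-1,+0), +5 cyc — ok
hop 2: step (+0,+1), +5 cyc — BAD: Y-move but x=2≠0

first_bad_hop = 2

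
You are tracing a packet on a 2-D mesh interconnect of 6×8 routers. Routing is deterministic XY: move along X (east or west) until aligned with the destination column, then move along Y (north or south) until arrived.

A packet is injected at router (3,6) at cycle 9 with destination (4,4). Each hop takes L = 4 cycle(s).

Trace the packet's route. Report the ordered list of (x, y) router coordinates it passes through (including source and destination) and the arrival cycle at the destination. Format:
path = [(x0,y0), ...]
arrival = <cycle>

[0] x=3 y=6 t=9
[1] x=4 y=6 t=13 →E
[2] x=4 y=5 t=17 →S
[3] x=4 y=4 t=21 →S

path = [(3,6), (4,6), (4,5), (4,4)]
arrival = 21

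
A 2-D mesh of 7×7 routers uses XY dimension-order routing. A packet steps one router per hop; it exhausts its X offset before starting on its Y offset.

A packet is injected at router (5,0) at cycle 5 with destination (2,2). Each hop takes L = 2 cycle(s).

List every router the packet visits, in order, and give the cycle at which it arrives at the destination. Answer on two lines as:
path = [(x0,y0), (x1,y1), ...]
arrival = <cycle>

path = [(5,0), (4,0), (3,0), (2,0), (2,1), (2,2)]
arrival = 15

t=5: at (5,0)
t=7: at (4,0) after W
t=9: at (3,0) after W
t=11: at (2,0) after W
t=13: at (2,1) after N
t=15: at (2,2) after N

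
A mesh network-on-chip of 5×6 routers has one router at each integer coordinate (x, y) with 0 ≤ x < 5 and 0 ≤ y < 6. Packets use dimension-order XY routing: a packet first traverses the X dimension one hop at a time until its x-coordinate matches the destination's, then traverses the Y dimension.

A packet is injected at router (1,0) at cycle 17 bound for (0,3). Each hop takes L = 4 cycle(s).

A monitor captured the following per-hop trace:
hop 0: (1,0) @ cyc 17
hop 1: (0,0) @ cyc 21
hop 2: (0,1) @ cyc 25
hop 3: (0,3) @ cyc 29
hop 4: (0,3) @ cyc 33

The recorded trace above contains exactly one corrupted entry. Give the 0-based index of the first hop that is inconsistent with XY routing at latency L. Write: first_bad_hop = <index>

hop 1: step (-1,+0), +4 cyc — ok
hop 2: step (+0,+1), +4 cyc — ok
hop 3: step (+0,+2), +4 cyc — BAD: non-unit step

first_bad_hop = 3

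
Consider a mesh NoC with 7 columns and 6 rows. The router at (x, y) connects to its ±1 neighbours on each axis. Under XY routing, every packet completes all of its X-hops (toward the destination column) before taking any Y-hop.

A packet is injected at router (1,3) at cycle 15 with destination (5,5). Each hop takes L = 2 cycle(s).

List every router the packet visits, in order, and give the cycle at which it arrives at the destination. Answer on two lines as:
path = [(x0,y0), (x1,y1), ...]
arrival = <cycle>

path = [(1,3), (2,3), (3,3), (4,3), (5,3), (5,4), (5,5)]
arrival = 27

t=15: at (1,3)
t=17: at (2,3) after E
t=19: at (3,3) after E
t=21: at (4,3) after E
t=23: at (5,3) after E
t=25: at (5,4) after N
t=27: at (5,5) after N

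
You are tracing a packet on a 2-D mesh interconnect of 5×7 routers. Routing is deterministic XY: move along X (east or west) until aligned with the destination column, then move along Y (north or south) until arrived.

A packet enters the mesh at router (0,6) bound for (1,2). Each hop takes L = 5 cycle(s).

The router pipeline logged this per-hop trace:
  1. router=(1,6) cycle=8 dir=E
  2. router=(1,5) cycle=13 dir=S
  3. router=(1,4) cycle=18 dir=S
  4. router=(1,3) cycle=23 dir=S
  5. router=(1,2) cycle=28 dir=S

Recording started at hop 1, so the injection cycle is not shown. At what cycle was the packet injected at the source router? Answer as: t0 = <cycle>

cyc[1] = 8 and cyc[k] = t0 + k·L for every k.
Subtract one hop: t0 = 8 − 5 = 3.

t0 = 3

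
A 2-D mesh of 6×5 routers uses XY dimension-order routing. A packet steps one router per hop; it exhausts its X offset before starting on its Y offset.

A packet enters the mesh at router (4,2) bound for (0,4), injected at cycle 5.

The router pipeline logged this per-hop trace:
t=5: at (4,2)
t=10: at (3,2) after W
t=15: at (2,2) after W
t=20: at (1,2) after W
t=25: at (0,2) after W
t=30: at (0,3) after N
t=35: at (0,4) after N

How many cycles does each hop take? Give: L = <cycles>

cyc[1] − cyc[0] = 10 − 5 = 5.
One hop costs L cycles, so L = 5.

L = 5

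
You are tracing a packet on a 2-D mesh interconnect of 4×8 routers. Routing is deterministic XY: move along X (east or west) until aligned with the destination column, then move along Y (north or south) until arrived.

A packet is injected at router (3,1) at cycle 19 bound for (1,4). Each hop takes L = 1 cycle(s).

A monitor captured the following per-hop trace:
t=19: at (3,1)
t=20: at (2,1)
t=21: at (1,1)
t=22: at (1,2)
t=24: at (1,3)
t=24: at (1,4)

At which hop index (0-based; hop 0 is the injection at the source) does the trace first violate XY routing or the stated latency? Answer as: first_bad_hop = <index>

  1: Δx=-1 Δy=+0 Δt=1 [ok]
  2: Δx=-1 Δy=+0 Δt=1 [ok]
  3: Δx=+0 Δy=+1 Δt=1 [ok]
  4: Δx=+0 Δy=+1 Δt=2 [BAD: Δcyc=2≠L]

first_bad_hop = 4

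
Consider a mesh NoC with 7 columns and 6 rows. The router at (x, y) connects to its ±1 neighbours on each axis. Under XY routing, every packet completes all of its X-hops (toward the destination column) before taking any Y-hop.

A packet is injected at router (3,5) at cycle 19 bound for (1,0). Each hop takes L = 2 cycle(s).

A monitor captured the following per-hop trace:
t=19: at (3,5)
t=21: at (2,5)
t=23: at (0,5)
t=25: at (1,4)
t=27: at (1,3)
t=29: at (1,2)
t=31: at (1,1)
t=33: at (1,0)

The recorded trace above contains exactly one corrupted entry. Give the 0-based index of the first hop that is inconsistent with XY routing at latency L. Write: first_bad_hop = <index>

first_bad_hop = 2

hop 1: step (-1,+0), +2 cyc — ok
hop 2: step (-2,+0), +2 cyc — BAD: non-unit step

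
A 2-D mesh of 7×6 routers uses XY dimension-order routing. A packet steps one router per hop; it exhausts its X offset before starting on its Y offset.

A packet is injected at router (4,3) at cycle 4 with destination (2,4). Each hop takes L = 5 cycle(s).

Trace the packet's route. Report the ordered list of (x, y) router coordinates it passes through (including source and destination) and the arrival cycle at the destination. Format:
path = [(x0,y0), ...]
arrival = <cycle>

  0. router=(4,3) cycle=4 (inject)
  1. router=(3,3) cycle=9 dir=W
  2. router=(2,3) cycle=14 dir=W
  3. router=(2,4) cycle=19 dir=N

path = [(4,3), (3,3), (2,3), (2,4)]
arrival = 19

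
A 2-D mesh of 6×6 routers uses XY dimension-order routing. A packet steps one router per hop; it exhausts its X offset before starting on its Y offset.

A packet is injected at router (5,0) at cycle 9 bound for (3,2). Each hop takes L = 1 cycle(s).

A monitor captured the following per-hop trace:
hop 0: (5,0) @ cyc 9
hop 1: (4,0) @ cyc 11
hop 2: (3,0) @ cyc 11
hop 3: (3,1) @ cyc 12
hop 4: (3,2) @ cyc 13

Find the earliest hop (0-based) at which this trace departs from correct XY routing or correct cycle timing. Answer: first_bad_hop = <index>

check 1→ d=(-1,0) cyc+2: BAD: Δcyc=2≠L

first_bad_hop = 1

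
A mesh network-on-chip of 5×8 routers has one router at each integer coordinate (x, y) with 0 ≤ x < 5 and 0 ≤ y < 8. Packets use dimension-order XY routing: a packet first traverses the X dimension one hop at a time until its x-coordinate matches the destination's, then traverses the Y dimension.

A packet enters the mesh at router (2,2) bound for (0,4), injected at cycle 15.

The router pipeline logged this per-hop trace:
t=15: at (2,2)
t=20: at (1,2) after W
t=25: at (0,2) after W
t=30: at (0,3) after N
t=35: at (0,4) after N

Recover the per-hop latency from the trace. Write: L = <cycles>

Between hops 0 and 1 the cycle counter advances 20 − 15 = 5.
Per-hop latency L = Δcyc = 5.

L = 5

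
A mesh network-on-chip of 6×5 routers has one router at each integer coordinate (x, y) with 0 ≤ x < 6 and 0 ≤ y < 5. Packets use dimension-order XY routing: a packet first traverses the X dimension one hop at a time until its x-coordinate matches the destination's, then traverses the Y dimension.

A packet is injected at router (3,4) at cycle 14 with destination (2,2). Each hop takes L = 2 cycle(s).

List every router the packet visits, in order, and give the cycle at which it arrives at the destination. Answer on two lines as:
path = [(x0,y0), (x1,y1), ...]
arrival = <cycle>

t=14: at (3,4)
t=16: at (2,4) after W
t=18: at (2,3) after S
t=20: at (2,2) after S

path = [(3,4), (2,4), (2,3), (2,2)]
arrival = 20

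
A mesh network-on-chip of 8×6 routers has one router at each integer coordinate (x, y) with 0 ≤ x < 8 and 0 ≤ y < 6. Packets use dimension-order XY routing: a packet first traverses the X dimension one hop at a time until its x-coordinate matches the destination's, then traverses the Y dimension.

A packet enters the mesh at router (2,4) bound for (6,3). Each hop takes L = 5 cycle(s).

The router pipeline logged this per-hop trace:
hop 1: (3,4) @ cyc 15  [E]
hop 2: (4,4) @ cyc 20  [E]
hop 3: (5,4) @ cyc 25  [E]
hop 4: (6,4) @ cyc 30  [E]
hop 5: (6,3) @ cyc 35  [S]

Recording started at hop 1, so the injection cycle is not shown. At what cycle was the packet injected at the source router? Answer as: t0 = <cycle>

Hop 1 reached at cycle 15; hop k is at t0 + k·L.
Therefore t0 = 15 − L = 10.

t0 = 10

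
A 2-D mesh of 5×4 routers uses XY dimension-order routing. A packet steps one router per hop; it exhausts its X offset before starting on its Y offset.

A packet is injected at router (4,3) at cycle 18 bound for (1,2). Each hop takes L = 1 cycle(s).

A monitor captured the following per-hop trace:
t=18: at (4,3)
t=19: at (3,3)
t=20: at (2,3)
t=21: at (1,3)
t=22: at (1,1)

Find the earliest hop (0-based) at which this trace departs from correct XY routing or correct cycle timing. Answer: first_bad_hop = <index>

check 1→ d=(-1,0) cyc+1: ok
check 2→ d=(-1,0) cyc+1: ok
check 3→ d=(-1,0) cyc+1: ok
check 4→ d=(0,-2) cyc+1: BAD: non-unit step

first_bad_hop = 4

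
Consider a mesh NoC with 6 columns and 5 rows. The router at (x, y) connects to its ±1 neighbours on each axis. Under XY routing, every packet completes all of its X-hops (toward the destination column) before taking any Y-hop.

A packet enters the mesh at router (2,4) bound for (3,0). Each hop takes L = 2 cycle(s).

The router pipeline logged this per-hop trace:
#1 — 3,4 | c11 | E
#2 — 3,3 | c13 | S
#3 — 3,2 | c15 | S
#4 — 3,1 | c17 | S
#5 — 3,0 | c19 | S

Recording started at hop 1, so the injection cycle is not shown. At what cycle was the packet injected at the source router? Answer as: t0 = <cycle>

At hop 1 the cycle is 11; in general cyc_k = t0 + kL.
Therefore t0 = 11 − L = 9.

t0 = 9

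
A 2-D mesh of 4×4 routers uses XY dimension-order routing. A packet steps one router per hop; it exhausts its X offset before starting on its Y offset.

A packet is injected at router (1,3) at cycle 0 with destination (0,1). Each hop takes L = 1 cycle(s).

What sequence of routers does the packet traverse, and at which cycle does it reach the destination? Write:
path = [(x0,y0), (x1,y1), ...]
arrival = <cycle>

path = [(1,3), (0,3), (0,2), (0,1)]
arrival = 3

#0 — 1,3 | c0
#1 — 0,3 | c1 | W
#2 — 0,2 | c2 | S
#3 — 0,1 | c3 | S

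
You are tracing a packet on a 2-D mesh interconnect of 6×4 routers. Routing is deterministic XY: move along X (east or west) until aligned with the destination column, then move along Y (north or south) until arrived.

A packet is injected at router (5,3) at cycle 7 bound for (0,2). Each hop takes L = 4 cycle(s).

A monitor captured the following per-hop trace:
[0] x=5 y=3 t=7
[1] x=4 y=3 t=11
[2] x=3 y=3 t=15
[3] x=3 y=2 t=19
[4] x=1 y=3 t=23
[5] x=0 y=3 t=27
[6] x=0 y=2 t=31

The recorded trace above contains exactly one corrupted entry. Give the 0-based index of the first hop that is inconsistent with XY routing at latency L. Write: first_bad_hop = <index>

hop 1: step (-1,+0), +4 cyc — ok
hop 2: step (-1,+0), +4 cyc — ok
hop 3: step (+0,-1), +4 cyc — BAD: Y-move but x=3≠0

first_bad_hop = 3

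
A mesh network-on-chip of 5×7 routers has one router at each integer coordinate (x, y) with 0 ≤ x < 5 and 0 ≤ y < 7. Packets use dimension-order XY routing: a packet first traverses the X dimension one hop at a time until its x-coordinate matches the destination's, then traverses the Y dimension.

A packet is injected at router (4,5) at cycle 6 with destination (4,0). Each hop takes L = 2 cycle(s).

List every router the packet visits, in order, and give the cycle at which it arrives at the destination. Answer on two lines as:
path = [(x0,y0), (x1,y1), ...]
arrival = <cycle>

[0] x=4 y=5 t=6
[1] x=4 y=4 t=8 →S
[2] x=4 y=3 t=10 →S
[3] x=4 y=2 t=12 →S
[4] x=4 y=1 t=14 →S
[5] x=4 y=0 t=16 →S

path = [(4,5), (4,4), (4,3), (4,2), (4,1), (4,0)]
arrival = 16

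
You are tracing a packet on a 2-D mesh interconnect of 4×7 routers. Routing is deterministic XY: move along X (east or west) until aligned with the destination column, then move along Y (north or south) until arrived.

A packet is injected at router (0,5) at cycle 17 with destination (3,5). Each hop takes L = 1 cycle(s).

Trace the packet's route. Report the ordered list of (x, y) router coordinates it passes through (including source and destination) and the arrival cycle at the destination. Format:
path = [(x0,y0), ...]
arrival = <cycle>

path = [(0,5), (1,5), (2,5), (3,5)]
arrival = 20

src (0,5)  cyc=17
E→(1,5)  cyc=18
E→(2,5)  cyc=19
E→(3,5)  cyc=20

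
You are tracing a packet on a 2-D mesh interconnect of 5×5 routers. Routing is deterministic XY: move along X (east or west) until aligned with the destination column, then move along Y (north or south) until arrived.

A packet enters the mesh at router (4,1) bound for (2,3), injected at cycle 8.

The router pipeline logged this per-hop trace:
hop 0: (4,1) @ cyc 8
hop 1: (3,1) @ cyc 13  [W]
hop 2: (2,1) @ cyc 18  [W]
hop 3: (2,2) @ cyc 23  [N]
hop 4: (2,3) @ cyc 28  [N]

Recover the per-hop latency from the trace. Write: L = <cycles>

L = 5

From hop 0 (8) to hop 1 (13): +5 cycles.
Each hop adds L, hence L = 5.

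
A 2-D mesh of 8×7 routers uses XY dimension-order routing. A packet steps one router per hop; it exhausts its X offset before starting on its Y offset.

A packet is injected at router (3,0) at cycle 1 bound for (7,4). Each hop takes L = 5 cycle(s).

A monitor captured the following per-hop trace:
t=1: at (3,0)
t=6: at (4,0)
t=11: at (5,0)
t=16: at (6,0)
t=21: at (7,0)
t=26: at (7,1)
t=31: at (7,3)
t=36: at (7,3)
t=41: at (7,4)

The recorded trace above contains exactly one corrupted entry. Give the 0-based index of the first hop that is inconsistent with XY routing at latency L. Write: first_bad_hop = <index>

first_bad_hop = 6

[1] (+1,+0) / 5c ⇒ ok
[2] (+1,+0) / 5c ⇒ ok
[3] (+1,+0) / 5c ⇒ ok
[4] (+1,+0) / 5c ⇒ ok
[5] (+0,+1) / 5c ⇒ ok
[6] (+0,+2) / 5c ⇒ BAD: non-unit step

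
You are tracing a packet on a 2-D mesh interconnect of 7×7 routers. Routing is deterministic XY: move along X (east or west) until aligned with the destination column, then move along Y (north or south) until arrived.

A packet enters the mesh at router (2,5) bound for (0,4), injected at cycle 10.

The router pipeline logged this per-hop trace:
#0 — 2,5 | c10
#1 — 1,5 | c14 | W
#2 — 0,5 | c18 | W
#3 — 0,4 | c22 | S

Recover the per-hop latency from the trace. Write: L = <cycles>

L = 4

From hop 0 (10) to hop 1 (14): +4 cycles.
That increment is L by definition: L = 4.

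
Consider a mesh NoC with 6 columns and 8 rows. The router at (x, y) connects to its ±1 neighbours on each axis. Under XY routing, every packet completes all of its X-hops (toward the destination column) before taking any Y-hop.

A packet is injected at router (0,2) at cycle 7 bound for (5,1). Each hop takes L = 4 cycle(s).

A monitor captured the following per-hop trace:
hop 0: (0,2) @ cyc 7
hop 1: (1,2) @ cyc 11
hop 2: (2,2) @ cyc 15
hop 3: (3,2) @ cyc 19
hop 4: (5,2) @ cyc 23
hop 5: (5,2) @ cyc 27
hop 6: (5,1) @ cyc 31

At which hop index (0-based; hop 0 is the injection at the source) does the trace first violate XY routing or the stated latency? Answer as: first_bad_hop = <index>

  1: Δx=+1 Δy=+0 Δt=4 [ok]
  2: Δx=+1 Δy=+0 Δt=4 [ok]
  3: Δx=+1 Δy=+0 Δt=4 [ok]
  4: Δx=+2 Δy=+0 Δt=4 [BAD: non-unit step]

first_bad_hop = 4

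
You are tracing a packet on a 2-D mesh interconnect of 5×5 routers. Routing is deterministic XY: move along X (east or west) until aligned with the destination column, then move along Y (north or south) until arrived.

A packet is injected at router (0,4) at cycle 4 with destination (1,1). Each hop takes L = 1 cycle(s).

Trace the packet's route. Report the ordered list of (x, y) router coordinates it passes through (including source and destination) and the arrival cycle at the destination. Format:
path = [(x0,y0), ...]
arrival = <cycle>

#0 — 0,4 | c4
#1 — 1,4 | c5 | E
#2 — 1,3 | c6 | S
#3 — 1,2 | c7 | S
#4 — 1,1 | c8 | S

path = [(0,4), (1,4), (1,3), (1,2), (1,1)]
arrival = 8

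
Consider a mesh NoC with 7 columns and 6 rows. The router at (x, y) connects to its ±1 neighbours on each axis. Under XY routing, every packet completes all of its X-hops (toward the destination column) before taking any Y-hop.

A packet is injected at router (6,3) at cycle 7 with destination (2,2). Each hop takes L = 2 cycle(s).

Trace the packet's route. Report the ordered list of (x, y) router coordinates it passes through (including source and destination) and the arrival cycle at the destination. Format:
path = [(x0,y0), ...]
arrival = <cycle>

  0. router=(6,3) cycle=7 (inject)
  1. router=(5,3) cycle=9 dir=W
  2. router=(4,3) cycle=11 dir=W
  3. router=(3,3) cycle=13 dir=W
  4. router=(2,3) cycle=15 dir=W
  5. router=(2,2) cycle=17 dir=S

path = [(6,3), (5,3), (4,3), (3,3), (2,3), (2,2)]
arrival = 17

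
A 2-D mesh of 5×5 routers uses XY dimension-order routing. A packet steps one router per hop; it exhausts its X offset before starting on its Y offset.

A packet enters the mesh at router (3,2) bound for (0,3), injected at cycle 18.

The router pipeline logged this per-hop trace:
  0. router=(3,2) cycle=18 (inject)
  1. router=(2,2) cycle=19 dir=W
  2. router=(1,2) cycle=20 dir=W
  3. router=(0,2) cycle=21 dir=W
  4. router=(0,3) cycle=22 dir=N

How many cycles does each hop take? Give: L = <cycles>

Δcyc across hop 0→1: 19 − 18 = 1.
That increment is L by definition: L = 1.

L = 1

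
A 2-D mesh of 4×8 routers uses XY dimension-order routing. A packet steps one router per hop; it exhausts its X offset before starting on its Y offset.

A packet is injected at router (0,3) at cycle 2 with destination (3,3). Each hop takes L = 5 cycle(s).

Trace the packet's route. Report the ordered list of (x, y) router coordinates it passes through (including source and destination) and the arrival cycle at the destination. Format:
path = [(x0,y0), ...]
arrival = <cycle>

hop 0: (0,3) @ cyc 2
hop 1: (1,3) @ cyc 7  [E]
hop 2: (2,3) @ cyc 12  [E]
hop 3: (3,3) @ cyc 17  [E]

path = [(0,3), (1,3), (2,3), (3,3)]
arrival = 17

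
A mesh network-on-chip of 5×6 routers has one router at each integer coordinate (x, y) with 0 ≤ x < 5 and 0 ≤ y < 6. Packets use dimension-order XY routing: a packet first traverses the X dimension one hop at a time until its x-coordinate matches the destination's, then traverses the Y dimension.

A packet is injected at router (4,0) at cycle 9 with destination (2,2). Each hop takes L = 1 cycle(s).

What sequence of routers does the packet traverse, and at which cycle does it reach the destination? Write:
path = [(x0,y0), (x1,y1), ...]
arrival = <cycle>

path = [(4,0), (3,0), (2,0), (2,1), (2,2)]
arrival = 13

src (4,0)  cyc=9
W→(3,0)  cyc=10
W→(2,0)  cyc=11
N→(2,1)  cyc=12
N→(2,2)  cyc=13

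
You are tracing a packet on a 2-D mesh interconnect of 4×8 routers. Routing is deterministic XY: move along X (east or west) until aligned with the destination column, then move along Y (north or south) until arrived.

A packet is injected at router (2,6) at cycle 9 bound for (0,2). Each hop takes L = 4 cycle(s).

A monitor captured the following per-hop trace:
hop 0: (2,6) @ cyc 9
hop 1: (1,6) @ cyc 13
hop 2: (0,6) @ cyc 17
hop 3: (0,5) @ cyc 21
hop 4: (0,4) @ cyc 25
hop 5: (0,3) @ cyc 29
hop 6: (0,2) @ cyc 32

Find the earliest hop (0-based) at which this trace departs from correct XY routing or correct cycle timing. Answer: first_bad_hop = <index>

[1] (-1,+0) / 4c ⇒ ok
[2] (-1,+0) / 4c ⇒ ok
[3] (+0,-1) / 4c ⇒ ok
[4] (+0,-1) / 4c ⇒ ok
[5] (+0,-1) / 4c ⇒ ok
[6] (+0,-1) / 3c ⇒ BAD: Δcyc=3≠L

first_bad_hop = 6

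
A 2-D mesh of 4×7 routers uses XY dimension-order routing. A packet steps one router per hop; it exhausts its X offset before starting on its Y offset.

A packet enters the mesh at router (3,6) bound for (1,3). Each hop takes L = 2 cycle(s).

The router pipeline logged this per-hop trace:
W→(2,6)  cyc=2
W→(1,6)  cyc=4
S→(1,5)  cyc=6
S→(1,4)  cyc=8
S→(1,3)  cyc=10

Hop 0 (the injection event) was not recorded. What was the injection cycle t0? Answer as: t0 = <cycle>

t0 = 0

The first recorded entry is hop 1 at cycle 2.
Therefore t0 = 2 − L = 0.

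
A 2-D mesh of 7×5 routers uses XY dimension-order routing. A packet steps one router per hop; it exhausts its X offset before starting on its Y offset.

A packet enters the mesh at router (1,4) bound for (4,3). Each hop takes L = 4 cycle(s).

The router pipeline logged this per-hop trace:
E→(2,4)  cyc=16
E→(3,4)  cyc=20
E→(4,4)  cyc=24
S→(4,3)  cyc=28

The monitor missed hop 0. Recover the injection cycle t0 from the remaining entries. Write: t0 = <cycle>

Hop 1 reached at cycle 16; hop k is at t0 + k·L.
So t0 = 16 − 1·4 = 12.

t0 = 12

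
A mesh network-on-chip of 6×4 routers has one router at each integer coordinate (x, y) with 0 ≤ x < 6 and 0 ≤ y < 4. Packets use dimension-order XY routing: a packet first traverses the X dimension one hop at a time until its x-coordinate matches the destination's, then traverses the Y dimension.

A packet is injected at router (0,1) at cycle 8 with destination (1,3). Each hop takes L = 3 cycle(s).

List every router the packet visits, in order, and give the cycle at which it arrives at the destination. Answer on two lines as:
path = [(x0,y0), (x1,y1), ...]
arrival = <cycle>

path = [(0,1), (1,1), (1,2), (1,3)]
arrival = 17

hop 0: (0,1) @ cyc 8
hop 1: (1,1) @ cyc 11  [E]
hop 2: (1,2) @ cyc 14  [N]
hop 3: (1,3) @ cyc 17  [N]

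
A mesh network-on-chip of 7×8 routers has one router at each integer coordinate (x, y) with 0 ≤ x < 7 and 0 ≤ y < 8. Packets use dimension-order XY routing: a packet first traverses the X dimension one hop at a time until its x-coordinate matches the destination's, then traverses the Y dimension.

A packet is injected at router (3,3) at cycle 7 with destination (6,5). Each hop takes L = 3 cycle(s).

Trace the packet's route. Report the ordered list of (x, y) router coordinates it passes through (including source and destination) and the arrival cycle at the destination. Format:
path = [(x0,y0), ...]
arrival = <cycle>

src (3,3)  cyc=7
E→(4,3)  cyc=10
E→(5,3)  cyc=13
E→(6,3)  cyc=16
N→(6,4)  cyc=19
N→(6,5)  cyc=22

path = [(3,3), (4,3), (5,3), (6,3), (6,4), (6,5)]
arrival = 22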